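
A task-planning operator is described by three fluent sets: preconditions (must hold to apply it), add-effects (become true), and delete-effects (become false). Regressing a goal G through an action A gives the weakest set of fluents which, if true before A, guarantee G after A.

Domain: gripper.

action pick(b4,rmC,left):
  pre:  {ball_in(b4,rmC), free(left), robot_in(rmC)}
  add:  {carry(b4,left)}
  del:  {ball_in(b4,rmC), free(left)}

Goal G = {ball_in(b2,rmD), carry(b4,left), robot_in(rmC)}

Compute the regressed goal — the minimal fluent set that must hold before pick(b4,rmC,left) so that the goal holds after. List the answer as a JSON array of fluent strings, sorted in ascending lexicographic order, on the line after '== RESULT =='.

Compute (G \ add) ∪ pre:
  G ∩ del = {}  (empty — regression defined)
  G \ add = {ball_in(b2,rmD), carry(b4,left), robot_in(rmC)} \ {carry(b4,left)} = {ball_in(b2,rmD), robot_in(rmC)}
  ∪ pre   = {ball_in(b2,rmD), robot_in(rmC)} ∪ {ball_in(b4,rmC), free(left), robot_in(rmC)}
          = {ball_in(b2,rmD), ball_in(b4,rmC), free(left), robot_in(rmC)}

== RESULT ==
["ball_in(b2,rmD)", "ball_in(b4,rmC)", "free(left)", "robot_in(rmC)"]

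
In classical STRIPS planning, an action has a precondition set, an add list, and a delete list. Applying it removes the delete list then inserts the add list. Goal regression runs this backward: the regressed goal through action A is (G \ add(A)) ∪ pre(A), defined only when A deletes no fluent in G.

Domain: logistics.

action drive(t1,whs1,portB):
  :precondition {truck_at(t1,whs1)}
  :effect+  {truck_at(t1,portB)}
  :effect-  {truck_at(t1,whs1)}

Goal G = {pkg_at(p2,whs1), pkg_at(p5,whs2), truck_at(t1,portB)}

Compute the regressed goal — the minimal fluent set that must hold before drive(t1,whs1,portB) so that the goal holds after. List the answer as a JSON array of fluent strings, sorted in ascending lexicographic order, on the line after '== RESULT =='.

Compute (G \ add) ∪ pre:
  G ∩ del = {}  (empty — regression defined)
  G \ add = {pkg_at(p2,whs1), pkg_at(p5,whs2), truck_at(t1,portB)} \ {truck_at(t1,portB)} = {pkg_at(p2,whs1), pkg_at(p5,whs2)}
  ∪ pre   = {pkg_at(p2,whs1), pkg_at(p5,whs2)} ∪ {truck_at(t1,whs1)}
          = {pkg_at(p2,whs1), pkg_at(p5,whs2), truck_at(t1,whs1)}

== RESULT ==
["pkg_at(p2,whs1)", "pkg_at(p5,whs2)", "truck_at(t1,whs1)"]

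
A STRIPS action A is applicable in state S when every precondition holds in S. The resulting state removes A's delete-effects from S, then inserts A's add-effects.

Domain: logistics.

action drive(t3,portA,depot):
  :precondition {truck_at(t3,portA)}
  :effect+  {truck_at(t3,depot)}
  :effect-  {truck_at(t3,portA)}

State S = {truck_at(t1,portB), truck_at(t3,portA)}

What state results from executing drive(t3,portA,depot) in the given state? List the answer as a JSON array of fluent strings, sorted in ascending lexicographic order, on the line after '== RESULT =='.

Progress:
  pre ⊆ S: {truck_at(t3,portA)} ⊆ S  — applicable
  S \ del = {truck_at(t1,portB)}
  ∪ add   = {truck_at(t1,portB), truck_at(t3,depot)}

== RESULT ==
["truck_at(t1,portB)", "truck_at(t3,depot)"]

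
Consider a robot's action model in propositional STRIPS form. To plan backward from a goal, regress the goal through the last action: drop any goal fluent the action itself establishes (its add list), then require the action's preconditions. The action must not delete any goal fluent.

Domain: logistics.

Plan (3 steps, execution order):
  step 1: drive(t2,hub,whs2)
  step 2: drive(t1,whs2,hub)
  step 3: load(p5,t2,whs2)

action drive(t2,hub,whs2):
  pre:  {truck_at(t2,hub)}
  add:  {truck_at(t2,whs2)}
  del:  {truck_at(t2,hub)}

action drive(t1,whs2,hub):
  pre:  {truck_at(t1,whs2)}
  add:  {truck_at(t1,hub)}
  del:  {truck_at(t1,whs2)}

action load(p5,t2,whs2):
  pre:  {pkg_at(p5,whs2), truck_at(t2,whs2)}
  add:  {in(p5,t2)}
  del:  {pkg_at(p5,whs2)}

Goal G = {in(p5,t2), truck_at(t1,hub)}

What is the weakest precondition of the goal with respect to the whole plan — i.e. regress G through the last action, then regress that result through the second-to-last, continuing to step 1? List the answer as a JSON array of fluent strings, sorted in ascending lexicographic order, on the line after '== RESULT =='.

Regress step by step:
  through step 3 (load(p5,t2,whs2)): drop {in(p5,t2)}, keep {truck_at(t1,hub)}, require {pkg_at(p5,whs2), truck_at(t2,whs2)}
    → {pkg_at(p5,whs2), truck_at(t1,hub), truck_at(t2,whs2)}
  through step 2 (drive(t1,whs2,hub)): drop {truck_at(t1,hub)}, keep {pkg_at(p5,whs2), truck_at(t2,whs2)}, require {truck_at(t1,whs2)}
    → {pkg_at(p5,whs2), truck_at(t1,whs2), truck_at(t2,whs2)}
  through step 1 (drive(t2,hub,whs2)): drop {truck_at(t2,whs2)}, keep {pkg_at(p5,whs2), truck_at(t1,whs2)}, require {truck_at(t2,hub)}
    → {pkg_at(p5,whs2), truck_at(t1,whs2), truck_at(t2,hub)}

== RESULT ==
["pkg_at(p5,whs2)", "truck_at(t1,whs2)", "truck_at(t2,hub)"]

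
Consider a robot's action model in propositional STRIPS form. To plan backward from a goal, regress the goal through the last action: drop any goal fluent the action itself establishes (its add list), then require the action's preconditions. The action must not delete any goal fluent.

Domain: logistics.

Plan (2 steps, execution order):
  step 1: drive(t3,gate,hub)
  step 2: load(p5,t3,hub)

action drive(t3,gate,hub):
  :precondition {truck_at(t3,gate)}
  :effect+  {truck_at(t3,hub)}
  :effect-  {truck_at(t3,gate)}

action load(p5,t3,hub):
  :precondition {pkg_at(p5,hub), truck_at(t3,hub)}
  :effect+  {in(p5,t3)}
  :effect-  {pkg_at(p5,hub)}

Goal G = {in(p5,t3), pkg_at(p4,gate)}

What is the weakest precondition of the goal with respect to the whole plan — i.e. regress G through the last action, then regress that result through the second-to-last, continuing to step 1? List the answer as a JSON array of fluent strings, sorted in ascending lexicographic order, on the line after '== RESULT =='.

Work backward from the goal:
  through step 2 (load(p5,t3,hub)): drop {in(p5,t3)}, keep {pkg_at(p4,gate)}, require {pkg_at(p5,hub), truck_at(t3,hub)}
    → {pkg_at(p4,gate), pkg_at(p5,hub), truck_at(t3,hub)}
  through step 1 (drive(t3,gate,hub)): drop {truck_at(t3,hub)}, keep {pkg_at(p4,gate), pkg_at(p5,hub)}, require {truck_at(t3,gate)}
    → {pkg_at(p4,gate), pkg_at(p5,hub), truck_at(t3,gate)}

== RESULT ==
["pkg_at(p4,gate)", "pkg_at(p5,hub)", "truck_at(t3,gate)"]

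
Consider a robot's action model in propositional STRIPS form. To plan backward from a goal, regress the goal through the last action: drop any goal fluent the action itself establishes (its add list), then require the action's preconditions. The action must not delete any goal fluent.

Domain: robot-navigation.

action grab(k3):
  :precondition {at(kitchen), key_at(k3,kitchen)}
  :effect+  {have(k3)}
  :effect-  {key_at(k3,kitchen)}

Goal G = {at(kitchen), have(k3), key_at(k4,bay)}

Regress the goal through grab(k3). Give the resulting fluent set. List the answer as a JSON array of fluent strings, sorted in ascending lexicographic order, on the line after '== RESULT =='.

Compute (G \ add) ∪ pre:
  G ∩ del = {}  (empty — regression defined)
  G \ add = {at(kitchen), have(k3), key_at(k4,bay)} \ {have(k3)} = {at(kitchen), key_at(k4,bay)}
  ∪ pre   = {at(kitchen), key_at(k4,bay)} ∪ {at(kitchen), key_at(k3,kitchen)}
          = {at(kitchen), key_at(k3,kitchen), key_at(k4,bay)}

== RESULT ==
["at(kitchen)", "key_at(k3,kitchen)", "key_at(k4,bay)"]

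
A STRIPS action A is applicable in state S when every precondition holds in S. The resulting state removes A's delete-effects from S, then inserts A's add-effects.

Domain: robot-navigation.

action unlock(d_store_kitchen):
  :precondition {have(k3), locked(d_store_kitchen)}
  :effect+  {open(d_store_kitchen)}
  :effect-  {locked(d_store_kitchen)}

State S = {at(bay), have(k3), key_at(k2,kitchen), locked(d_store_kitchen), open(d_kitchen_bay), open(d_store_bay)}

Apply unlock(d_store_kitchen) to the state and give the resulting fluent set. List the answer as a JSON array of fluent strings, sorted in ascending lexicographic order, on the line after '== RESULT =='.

Compute (S \ del) ∪ add:
  pre ⊆ S: {have(k3), locked(d_store_kitchen)} ⊆ S  — applicable
  S \ del = {at(bay), have(k3), key_at(k2,kitchen), open(d_kitchen_bay), open(d_store_bay)}
  ∪ add   = {at(bay), have(k3), key_at(k2,kitchen), open(d_kitchen_bay), open(d_store_bay), open(d_store_kitchen)}

== RESULT ==
["at(bay)", "have(k3)", "key_at(k2,kitchen)", "open(d_kitchen_bay)", "open(d_store_bay)", "open(d_store_kitchen)"]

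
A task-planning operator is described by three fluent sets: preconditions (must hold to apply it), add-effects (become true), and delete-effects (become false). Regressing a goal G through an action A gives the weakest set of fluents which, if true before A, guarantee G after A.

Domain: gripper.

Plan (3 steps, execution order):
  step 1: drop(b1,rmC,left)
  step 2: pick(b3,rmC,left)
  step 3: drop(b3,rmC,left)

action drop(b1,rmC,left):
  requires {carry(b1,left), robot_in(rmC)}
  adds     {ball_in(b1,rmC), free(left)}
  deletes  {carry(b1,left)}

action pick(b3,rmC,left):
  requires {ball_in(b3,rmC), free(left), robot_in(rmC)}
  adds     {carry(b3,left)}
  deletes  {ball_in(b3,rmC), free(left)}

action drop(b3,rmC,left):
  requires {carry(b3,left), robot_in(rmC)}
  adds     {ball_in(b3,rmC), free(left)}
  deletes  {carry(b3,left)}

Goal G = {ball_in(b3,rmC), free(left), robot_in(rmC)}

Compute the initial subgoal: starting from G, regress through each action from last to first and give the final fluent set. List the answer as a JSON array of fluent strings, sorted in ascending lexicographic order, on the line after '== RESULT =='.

Regress step by step:
  through step 3 (drop(b3,rmC,left)): drop {ball_in(b3,rmC), free(left)}, keep {robot_in(rmC)}, require {carry(b3,left), robot_in(rmC)}
    → {carry(b3,left), robot_in(rmC)}
  through step 2 (pick(b3,rmC,left)): drop {carry(b3,left)}, keep {robot_in(rmC)}, require {ball_in(b3,rmC), free(left), robot_in(rmC)}
    → {ball_in(b3,rmC), free(left), robot_in(rmC)}
  through step 1 (drop(b1,rmC,left)): drop {free(left)}, keep {ball_in(b3,rmC), robot_in(rmC)}, require {carry(b1,left), robot_in(rmC)}
    → {ball_in(b3,rmC), carry(b1,left), robot_in(rmC)}

== RESULT ==
["ball_in(b3,rmC)", "carry(b1,left)", "robot_in(rmC)"]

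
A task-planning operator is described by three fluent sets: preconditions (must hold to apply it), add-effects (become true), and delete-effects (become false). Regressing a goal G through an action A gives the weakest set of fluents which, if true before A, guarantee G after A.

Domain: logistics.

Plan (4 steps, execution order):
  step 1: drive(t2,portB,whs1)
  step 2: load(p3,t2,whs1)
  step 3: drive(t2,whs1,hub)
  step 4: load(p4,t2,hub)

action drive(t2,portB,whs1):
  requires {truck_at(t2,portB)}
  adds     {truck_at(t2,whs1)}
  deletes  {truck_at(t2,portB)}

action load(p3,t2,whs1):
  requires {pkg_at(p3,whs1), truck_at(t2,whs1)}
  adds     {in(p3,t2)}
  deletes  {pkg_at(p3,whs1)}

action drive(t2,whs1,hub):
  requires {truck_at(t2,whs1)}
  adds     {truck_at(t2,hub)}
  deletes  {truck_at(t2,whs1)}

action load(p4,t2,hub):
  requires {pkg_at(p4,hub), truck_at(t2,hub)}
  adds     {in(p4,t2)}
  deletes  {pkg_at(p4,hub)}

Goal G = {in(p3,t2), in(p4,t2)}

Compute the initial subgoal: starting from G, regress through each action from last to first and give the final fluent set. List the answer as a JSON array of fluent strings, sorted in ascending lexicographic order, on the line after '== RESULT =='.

Work backward from the goal:
  through step 4 (load(p4,t2,hub)): drop {in(p4,t2)}, keep {in(p3,t2)}, require {pkg_at(p4,hub), truck_at(t2,hub)}
    → {in(p3,t2), pkg_at(p4,hub), truck_at(t2,hub)}
  through step 3 (drive(t2,whs1,hub)): drop {truck_at(t2,hub)}, keep {in(p3,t2), pkg_at(p4,hub)}, require {truck_at(t2,whs1)}
    → {in(p3,t2), pkg_at(p4,hub), truck_at(t2,whs1)}
  through step 2 (load(p3,t2,whs1)): drop {in(p3,t2)}, keep {pkg_at(p4,hub), truck_at(t2,whs1)}, require {pkg_at(p3,whs1), truck_at(t2,whs1)}
    → {pkg_at(p3,whs1), pkg_at(p4,hub), truck_at(t2,whs1)}
  through step 1 (drive(t2,portB,whs1)): drop {truck_at(t2,whs1)}, keep {pkg_at(p3,whs1), pkg_at(p4,hub)}, require {truck_at(t2,portB)}
    → {pkg_at(p3,whs1), pkg_at(p4,hub), truck_at(t2,portB)}

== RESULT ==
["pkg_at(p3,whs1)", "pkg_at(p4,hub)", "truck_at(t2,portB)"]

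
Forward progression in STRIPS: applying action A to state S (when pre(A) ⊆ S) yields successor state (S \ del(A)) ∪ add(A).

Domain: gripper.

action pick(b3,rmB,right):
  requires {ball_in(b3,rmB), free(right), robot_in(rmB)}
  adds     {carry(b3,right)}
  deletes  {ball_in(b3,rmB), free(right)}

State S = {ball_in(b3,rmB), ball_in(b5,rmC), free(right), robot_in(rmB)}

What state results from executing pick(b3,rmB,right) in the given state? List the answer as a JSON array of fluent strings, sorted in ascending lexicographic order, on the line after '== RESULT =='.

Progress:
  pre ⊆ S: {ball_in(b3,rmB), free(right), robot_in(rmB)} ⊆ S  — applicable
  S \ del = {ball_in(b5,rmC), robot_in(rmB)}
  ∪ add   = {ball_in(b5,rmC), carry(b3,right), robot_in(rmB)}

== RESULT ==
["ball_in(b5,rmC)", "carry(b3,right)", "robot_in(rmB)"]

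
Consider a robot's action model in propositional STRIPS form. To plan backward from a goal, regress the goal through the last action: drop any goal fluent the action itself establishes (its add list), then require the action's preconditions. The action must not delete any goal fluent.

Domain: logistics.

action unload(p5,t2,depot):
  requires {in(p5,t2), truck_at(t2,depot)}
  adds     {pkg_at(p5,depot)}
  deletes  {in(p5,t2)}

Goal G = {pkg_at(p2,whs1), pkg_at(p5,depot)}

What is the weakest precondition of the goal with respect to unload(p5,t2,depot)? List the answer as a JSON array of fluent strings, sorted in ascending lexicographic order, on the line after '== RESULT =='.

Regress:
  G ∩ del = {}  (empty — regression defined)
  G \ add = {pkg_at(p2,whs1), pkg_at(p5,depot)} \ {pkg_at(p5,depot)} = {pkg_at(p2,whs1)}
  ∪ pre   = {pkg_at(p2,whs1)} ∪ {in(p5,t2), truck_at(t2,depot)}
          = {in(p5,t2), pkg_at(p2,whs1), truck_at(t2,depot)}

== RESULT ==
["in(p5,t2)", "pkg_at(p2,whs1)", "truck_at(t2,depot)"]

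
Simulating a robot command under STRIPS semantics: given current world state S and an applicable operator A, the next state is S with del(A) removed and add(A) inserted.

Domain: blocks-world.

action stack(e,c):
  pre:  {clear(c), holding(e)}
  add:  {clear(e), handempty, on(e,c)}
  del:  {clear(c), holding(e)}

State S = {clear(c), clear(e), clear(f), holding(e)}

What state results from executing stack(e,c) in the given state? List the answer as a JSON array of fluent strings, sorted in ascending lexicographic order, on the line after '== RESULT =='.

Progress:
  pre ⊆ S: {clear(c), holding(e)} ⊆ S  — applicable
  S \ del = {clear(e), clear(f)}
  ∪ add   = {clear(e), clear(f), handempty, on(e,c)}

== RESULT ==
["clear(e)", "clear(f)", "handempty", "on(e,c)"]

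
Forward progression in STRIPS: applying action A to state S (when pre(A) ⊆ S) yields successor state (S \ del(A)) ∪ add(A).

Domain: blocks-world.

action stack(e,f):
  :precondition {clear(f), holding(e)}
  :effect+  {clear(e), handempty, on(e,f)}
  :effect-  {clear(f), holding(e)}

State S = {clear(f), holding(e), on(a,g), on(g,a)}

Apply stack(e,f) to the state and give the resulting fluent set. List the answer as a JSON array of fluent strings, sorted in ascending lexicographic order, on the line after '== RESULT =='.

Compute (S \ del) ∪ add:
  pre ⊆ S: {clear(f), holding(e)} ⊆ S  — applicable
  S \ del = {on(a,g), on(g,a)}
  ∪ add   = {clear(e), handempty, on(a,g), on(e,f), on(g,a)}

== RESULT ==
["clear(e)", "handempty", "on(a,g)", "on(e,f)", "on(g,a)"]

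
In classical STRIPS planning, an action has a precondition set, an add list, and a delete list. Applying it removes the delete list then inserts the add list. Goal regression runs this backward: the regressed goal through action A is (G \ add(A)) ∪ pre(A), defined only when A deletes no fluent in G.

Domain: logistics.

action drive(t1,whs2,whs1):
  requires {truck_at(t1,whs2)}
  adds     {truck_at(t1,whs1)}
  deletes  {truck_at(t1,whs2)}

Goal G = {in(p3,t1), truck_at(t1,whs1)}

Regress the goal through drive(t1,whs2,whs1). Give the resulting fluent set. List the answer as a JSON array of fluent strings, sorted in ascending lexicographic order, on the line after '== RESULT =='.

Compute (G \ add) ∪ pre:
  G ∩ del = {}  (empty — regression defined)
  G \ add = {in(p3,t1), truck_at(t1,whs1)} \ {truck_at(t1,whs1)} = {in(p3,t1)}
  ∪ pre   = {in(p3,t1)} ∪ {truck_at(t1,whs2)}
          = {in(p3,t1), truck_at(t1,whs2)}

== RESULT ==
["in(p3,t1)", "truck_at(t1,whs2)"]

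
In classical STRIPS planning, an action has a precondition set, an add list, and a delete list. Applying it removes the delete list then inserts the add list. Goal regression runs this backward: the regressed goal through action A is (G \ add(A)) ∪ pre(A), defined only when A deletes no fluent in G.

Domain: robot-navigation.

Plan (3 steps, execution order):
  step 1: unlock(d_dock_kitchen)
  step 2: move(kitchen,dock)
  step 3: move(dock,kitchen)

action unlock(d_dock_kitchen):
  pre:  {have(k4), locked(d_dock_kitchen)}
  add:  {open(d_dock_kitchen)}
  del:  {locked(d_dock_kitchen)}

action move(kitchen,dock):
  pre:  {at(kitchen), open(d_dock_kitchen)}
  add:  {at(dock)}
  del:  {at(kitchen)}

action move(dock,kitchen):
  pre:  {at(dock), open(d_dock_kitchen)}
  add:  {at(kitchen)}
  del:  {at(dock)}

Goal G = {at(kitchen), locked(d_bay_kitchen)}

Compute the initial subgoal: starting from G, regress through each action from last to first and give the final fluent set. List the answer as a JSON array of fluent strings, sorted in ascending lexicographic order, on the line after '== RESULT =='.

Regress step by step:
  through step 3 (move(dock,kitchen)): drop {at(kitchen)}, keep {locked(d_bay_kitchen)}, require {at(dock), open(d_dock_kitchen)}
    → {at(dock), locked(d_bay_kitchen), open(d_dock_kitchen)}
  through step 2 (move(kitchen,dock)): drop {at(dock)}, keep {locked(d_bay_kitchen), open(d_dock_kitchen)}, require {at(kitchen), open(d_dock_kitchen)}
    → {at(kitchen), locked(d_bay_kitchen), open(d_dock_kitchen)}
  through step 1 (unlock(d_dock_kitchen)): drop {open(d_dock_kitchen)}, keep {at(kitchen), locked(d_bay_kitchen)}, require {have(k4), locked(d_dock_kitchen)}
    → {at(kitchen), have(k4), locked(d_bay_kitchen), locked(d_dock_kitchen)}

== RESULT ==
["at(kitchen)", "have(k4)", "locked(d_bay_kitchen)", "locked(d_dock_kitchen)"]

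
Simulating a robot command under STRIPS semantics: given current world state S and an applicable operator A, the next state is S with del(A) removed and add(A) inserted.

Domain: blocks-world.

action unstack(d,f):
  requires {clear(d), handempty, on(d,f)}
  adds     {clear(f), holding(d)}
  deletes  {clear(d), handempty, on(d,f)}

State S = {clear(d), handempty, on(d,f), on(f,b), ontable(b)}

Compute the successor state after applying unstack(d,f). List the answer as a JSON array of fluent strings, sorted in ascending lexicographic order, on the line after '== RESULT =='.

Progress:
  pre ⊆ S: {clear(d), handempty, on(d,f)} ⊆ S  — applicable
  S \ del = {on(f,b), ontable(b)}
  ∪ add   = {clear(f), holding(d), on(f,b), ontable(b)}

== RESULT ==
["clear(f)", "holding(d)", "on(f,b)", "ontable(b)"]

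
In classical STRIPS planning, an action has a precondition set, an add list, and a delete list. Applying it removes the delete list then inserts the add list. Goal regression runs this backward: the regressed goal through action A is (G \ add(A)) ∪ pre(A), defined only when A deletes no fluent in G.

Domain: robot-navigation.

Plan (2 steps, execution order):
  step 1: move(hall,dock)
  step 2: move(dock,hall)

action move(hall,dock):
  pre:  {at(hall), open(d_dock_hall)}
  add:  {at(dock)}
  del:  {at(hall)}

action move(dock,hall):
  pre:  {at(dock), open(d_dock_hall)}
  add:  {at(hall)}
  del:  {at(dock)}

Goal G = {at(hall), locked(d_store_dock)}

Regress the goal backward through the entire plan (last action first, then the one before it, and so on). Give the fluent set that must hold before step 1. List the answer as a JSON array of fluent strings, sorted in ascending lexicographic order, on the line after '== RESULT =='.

Work backward from the goal:
  through step 2 (move(dock,hall)): drop {at(hall)}, keep {locked(d_store_dock)}, require {at(dock), open(d_dock_hall)}
    → {at(dock), locked(d_store_dock), open(d_dock_hall)}
  through step 1 (move(hall,dock)): drop {at(dock)}, keep {locked(d_store_dock), open(d_dock_hall)}, require {at(hall), open(d_dock_hall)}
    → {at(hall), locked(d_store_dock), open(d_dock_hall)}

== RESULT ==
["at(hall)", "locked(d_store_dock)", "open(d_dock_hall)"]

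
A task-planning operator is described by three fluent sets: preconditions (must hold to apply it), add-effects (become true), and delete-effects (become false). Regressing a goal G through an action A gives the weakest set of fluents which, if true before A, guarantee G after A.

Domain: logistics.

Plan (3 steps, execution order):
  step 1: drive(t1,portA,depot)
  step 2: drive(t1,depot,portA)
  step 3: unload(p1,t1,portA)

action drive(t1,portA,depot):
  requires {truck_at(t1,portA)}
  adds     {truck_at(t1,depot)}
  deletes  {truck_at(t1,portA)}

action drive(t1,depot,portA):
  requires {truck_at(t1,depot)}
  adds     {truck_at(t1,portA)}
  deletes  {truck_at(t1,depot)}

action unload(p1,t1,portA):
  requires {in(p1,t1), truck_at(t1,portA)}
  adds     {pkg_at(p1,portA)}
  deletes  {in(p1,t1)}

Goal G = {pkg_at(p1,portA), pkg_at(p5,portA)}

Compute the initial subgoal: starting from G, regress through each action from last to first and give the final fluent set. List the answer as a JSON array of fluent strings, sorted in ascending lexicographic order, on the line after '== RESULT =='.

Work backward from the goal:
  through step 3 (unload(p1,t1,portA)): drop {pkg_at(p1,portA)}, keep {pkg_at(p5,portA)}, require {in(p1,t1), truck_at(t1,portA)}
    → {in(p1,t1), pkg_at(p5,portA), truck_at(t1,portA)}
  through step 2 (drive(t1,depot,portA)): drop {truck_at(t1,portA)}, keep {in(p1,t1), pkg_at(p5,portA)}, require {truck_at(t1,depot)}
    → {in(p1,t1), pkg_at(p5,portA), truck_at(t1,depot)}
  through step 1 (drive(t1,portA,depot)): drop {truck_at(t1,depot)}, keep {in(p1,t1), pkg_at(p5,portA)}, require {truck_at(t1,portA)}
    → {in(p1,t1), pkg_at(p5,portA), truck_at(t1,portA)}

== RESULT ==
["in(p1,t1)", "pkg_at(p5,portA)", "truck_at(t1,portA)"]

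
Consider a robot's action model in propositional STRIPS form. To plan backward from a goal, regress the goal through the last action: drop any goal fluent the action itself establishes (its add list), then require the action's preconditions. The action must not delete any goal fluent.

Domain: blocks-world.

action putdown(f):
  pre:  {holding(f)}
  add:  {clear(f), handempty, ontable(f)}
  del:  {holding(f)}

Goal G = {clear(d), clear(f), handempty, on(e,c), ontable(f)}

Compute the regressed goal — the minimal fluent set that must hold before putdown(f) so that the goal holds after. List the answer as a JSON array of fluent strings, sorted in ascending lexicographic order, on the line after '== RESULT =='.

Regress:
  G ∩ del = {}  (empty — regression defined)
  G \ add = {clear(d), clear(f), handempty, on(e,c), ontable(f)} \ {clear(f), handempty, ontable(f)} = {clear(d), on(e,c)}
  ∪ pre   = {clear(d), on(e,c)} ∪ {holding(f)}
          = {clear(d), holding(f), on(e,c)}

== RESULT ==
["clear(d)", "holding(f)", "on(e,c)"]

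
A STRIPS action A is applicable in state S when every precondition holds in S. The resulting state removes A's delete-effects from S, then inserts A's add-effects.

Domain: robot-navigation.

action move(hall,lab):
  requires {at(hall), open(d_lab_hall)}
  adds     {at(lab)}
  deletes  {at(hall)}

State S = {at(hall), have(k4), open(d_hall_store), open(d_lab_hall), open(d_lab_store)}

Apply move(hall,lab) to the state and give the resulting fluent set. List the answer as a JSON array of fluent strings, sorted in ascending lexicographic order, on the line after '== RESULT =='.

Progress:
  pre ⊆ S: {at(hall), open(d_lab_hall)} ⊆ S  — applicable
  S \ del = {have(k4), open(d_hall_store), open(d_lab_hall), open(d_lab_store)}
  ∪ add   = {at(lab), have(k4), open(d_hall_store), open(d_lab_hall), open(d_lab_store)}

== RESULT ==
["at(lab)", "have(k4)", "open(d_hall_store)", "open(d_lab_hall)", "open(d_lab_store)"]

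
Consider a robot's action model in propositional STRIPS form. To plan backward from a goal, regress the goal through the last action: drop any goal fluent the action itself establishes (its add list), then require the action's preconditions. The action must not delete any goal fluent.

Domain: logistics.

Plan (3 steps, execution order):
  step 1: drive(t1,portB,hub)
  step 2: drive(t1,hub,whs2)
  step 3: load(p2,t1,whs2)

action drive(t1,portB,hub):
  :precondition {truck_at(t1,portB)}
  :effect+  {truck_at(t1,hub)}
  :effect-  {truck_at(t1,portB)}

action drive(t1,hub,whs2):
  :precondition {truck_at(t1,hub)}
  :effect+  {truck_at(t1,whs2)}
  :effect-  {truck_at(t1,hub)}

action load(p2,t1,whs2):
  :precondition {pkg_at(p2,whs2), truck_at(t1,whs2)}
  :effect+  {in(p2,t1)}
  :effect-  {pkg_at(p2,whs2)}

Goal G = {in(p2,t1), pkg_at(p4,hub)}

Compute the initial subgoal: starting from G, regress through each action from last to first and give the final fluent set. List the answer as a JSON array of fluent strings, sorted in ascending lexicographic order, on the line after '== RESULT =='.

Regress step by step:
  through step 3 (load(p2,t1,whs2)): drop {in(p2,t1)}, keep {pkg_at(p4,hub)}, require {pkg_at(p2,whs2), truck_at(t1,whs2)}
    → {pkg_at(p2,whs2), pkg_at(p4,hub), truck_at(t1,whs2)}
  through step 2 (drive(t1,hub,whs2)): drop {truck_at(t1,whs2)}, keep {pkg_at(p2,whs2), pkg_at(p4,hub)}, require {truck_at(t1,hub)}
    → {pkg_at(p2,whs2), pkg_at(p4,hub), truck_at(t1,hub)}
  through step 1 (drive(t1,portB,hub)): drop {truck_at(t1,hub)}, keep {pkg_at(p2,whs2), pkg_at(p4,hub)}, require {truck_at(t1,portB)}
    → {pkg_at(p2,whs2), pkg_at(p4,hub), truck_at(t1,portB)}

== RESULT ==
["pkg_at(p2,whs2)", "pkg_at(p4,hub)", "truck_at(t1,portB)"]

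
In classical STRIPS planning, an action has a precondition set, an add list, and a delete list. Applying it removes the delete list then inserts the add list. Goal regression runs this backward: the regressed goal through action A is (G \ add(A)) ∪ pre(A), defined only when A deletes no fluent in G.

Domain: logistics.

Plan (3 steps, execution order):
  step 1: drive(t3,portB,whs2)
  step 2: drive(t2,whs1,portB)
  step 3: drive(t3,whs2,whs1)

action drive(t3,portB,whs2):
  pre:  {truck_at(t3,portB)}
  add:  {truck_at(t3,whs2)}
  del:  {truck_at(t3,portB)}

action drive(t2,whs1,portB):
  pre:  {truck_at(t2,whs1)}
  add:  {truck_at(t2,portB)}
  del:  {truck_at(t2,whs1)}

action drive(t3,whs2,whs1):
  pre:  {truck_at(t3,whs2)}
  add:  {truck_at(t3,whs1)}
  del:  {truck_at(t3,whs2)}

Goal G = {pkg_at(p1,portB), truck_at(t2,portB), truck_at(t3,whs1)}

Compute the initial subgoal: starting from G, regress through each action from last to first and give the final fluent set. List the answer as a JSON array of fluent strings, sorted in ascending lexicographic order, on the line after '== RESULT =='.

Regress step by step:
  through step 3 (drive(t3,whs2,whs1)): drop {truck_at(t3,whs1)}, keep {pkg_at(p1,portB), truck_at(t2,portB)}, require {truck_at(t3,whs2)}
    → {pkg_at(p1,portB), truck_at(t2,portB), truck_at(t3,whs2)}
  through step 2 (drive(t2,whs1,portB)): drop {truck_at(t2,portB)}, keep {pkg_at(p1,portB), truck_at(t3,whs2)}, require {truck_at(t2,whs1)}
    → {pkg_at(p1,portB), truck_at(t2,whs1), truck_at(t3,whs2)}
  through step 1 (drive(t3,portB,whs2)): drop {truck_at(t3,whs2)}, keep {pkg_at(p1,portB), truck_at(t2,whs1)}, require {truck_at(t3,portB)}
    → {pkg_at(p1,portB), truck_at(t2,whs1), truck_at(t3,portB)}

== RESULT ==
["pkg_at(p1,portB)", "truck_at(t2,whs1)", "truck_at(t3,portB)"]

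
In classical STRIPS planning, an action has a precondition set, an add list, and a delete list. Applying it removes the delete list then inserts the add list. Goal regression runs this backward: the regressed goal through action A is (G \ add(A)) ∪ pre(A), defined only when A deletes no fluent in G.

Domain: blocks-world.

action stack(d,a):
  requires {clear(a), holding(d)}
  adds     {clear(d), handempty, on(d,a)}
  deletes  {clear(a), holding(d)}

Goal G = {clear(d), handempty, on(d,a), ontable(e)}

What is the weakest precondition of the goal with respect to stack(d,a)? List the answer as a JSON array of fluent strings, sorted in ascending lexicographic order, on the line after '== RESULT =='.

Regress:
  G ∩ del = {}  (empty — regression defined)
  G \ add = {clear(d), handempty, on(d,a), ontable(e)} \ {clear(d), handempty, on(d,a)} = {ontable(e)}
  ∪ pre   = {ontable(e)} ∪ {clear(a), holding(d)}
          = {clear(a), holding(d), ontable(e)}

== RESULT ==
["clear(a)", "holding(d)", "ontable(e)"]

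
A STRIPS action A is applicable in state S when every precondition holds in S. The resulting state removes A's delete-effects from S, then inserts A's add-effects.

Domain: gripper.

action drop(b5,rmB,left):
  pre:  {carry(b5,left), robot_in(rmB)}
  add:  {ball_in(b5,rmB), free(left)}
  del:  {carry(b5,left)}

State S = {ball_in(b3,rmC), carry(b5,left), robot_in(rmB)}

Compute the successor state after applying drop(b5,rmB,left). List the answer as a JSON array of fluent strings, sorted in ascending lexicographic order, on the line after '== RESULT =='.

Compute (S \ del) ∪ add:
  pre ⊆ S: {carry(b5,left), robot_in(rmB)} ⊆ S  — applicable
  S \ del = {ball_in(b3,rmC), robot_in(rmB)}
  ∪ add   = {ball_in(b3,rmC), ball_in(b5,rmB), free(left), robot_in(rmB)}

== RESULT ==
["ball_in(b3,rmC)", "ball_in(b5,rmB)", "free(left)", "robot_in(rmB)"]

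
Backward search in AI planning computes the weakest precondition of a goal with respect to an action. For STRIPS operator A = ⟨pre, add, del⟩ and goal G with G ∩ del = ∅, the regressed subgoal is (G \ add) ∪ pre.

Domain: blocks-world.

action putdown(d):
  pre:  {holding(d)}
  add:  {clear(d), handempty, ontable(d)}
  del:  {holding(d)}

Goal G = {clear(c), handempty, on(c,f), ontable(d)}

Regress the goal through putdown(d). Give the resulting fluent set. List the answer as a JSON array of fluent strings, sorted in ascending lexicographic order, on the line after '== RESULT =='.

Regress:
  G ∩ del = {}  (empty — regression defined)
  G \ add = {clear(c), handempty, on(c,f), ontable(d)} \ {clear(d), handempty, ontable(d)} = {clear(c), on(c,f)}
  ∪ pre   = {clear(c), on(c,f)} ∪ {holding(d)}
          = {clear(c), holding(d), on(c,f)}

== RESULT ==
["clear(c)", "holding(d)", "on(c,f)"]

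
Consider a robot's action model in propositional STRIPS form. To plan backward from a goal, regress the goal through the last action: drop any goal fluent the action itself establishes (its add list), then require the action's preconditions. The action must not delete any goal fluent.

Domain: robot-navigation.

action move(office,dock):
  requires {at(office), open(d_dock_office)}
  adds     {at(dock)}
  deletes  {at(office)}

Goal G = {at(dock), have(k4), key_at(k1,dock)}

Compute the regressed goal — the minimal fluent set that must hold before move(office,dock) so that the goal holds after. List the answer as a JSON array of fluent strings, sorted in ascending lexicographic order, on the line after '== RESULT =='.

Compute (G \ add) ∪ pre:
  G ∩ del = {}  (empty — regression defined)
  G \ add = {at(dock), have(k4), key_at(k1,dock)} \ {at(dock)} = {have(k4), key_at(k1,dock)}
  ∪ pre   = {have(k4), key_at(k1,dock)} ∪ {at(office), open(d_dock_office)}
          = {at(office), have(k4), key_at(k1,dock), open(d_dock_office)}

== RESULT ==
["at(office)", "have(k4)", "key_at(k1,dock)", "open(d_dock_office)"]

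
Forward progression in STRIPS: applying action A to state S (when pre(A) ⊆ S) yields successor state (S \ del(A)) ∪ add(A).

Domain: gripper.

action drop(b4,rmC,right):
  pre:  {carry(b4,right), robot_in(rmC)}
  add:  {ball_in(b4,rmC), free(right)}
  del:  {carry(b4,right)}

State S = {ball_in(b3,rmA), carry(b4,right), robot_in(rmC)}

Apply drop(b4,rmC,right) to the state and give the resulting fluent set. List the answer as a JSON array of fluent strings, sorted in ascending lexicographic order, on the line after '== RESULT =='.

Compute (S \ del) ∪ add:
  pre ⊆ S: {carry(b4,right), robot_in(rmC)} ⊆ S  — applicable
  S \ del = {ball_in(b3,rmA), robot_in(rmC)}
  ∪ add   = {ball_in(b3,rmA), ball_in(b4,rmC), free(right), robot_in(rmC)}

== RESULT ==
["ball_in(b3,rmA)", "ball_in(b4,rmC)", "free(right)", "robot_in(rmC)"]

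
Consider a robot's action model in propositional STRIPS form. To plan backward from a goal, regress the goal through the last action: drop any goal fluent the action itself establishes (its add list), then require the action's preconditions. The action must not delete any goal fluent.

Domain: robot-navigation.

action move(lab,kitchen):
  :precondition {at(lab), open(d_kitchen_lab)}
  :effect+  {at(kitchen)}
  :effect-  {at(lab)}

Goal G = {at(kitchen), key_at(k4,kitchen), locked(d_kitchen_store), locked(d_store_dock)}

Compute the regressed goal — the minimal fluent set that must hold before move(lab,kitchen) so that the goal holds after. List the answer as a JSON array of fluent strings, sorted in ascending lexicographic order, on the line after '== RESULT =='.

Compute (G \ add) ∪ pre:
  G ∩ del = {}  (empty — regression defined)
  G \ add = {at(kitchen), key_at(k4,kitchen), locked(d_kitchen_store), locked(d_store_dock)} \ {at(kitchen)} = {key_at(k4,kitchen), locked(d_kitchen_store), locked(d_store_dock)}
  ∪ pre   = {key_at(k4,kitchen), locked(d_kitchen_store), locked(d_store_dock)} ∪ {at(lab), open(d_kitchen_lab)}
          = {at(lab), key_at(k4,kitchen), locked(d_kitchen_store), locked(d_store_dock), open(d_kitchen_lab)}

== RESULT ==
["at(lab)", "key_at(k4,kitchen)", "locked(d_kitchen_store)", "locked(d_store_dock)", "open(d_kitchen_lab)"]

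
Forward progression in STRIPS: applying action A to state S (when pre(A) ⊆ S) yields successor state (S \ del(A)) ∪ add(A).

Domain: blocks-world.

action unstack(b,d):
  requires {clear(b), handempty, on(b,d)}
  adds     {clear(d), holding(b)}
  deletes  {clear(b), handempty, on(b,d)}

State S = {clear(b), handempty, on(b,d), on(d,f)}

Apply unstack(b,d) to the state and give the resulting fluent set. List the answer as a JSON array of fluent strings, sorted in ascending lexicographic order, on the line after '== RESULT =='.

Progress:
  pre ⊆ S: {clear(b), handempty, on(b,d)} ⊆ S  — applicable
  S \ del = {on(d,f)}
  ∪ add   = {clear(d), holding(b), on(d,f)}

== RESULT ==
["clear(d)", "holding(b)", "on(d,f)"]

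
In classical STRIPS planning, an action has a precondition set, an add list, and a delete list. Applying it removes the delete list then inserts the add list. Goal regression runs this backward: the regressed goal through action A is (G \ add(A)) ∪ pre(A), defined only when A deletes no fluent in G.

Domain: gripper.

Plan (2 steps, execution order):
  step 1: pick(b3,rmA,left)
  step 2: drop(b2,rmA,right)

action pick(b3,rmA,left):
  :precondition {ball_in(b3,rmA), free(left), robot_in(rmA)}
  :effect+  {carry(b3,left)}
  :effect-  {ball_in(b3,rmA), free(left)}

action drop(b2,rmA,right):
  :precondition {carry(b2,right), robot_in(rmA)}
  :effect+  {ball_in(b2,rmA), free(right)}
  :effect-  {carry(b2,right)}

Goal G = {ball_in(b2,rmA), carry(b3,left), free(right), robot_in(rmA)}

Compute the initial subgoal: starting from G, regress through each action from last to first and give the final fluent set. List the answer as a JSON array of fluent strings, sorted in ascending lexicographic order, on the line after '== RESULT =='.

Regress step by step:
  through step 2 (drop(b2,rmA,right)): drop {ball_in(b2,rmA), free(right)}, keep {carry(b3,left), robot_in(rmA)}, require {carry(b2,right), robot_in(rmA)}
    → {carry(b2,right), carry(b3,left), robot_in(rmA)}
  through step 1 (pick(b3,rmA,left)): drop {carry(b3,left)}, keep {carry(b2,right), robot_in(rmA)}, require {ball_in(b3,rmA), free(left), robot_in(rmA)}
    → {ball_in(b3,rmA), carry(b2,right), free(left), robot_in(rmA)}

== RESULT ==
["ball_in(b3,rmA)", "carry(b2,right)", "free(left)", "robot_in(rmA)"]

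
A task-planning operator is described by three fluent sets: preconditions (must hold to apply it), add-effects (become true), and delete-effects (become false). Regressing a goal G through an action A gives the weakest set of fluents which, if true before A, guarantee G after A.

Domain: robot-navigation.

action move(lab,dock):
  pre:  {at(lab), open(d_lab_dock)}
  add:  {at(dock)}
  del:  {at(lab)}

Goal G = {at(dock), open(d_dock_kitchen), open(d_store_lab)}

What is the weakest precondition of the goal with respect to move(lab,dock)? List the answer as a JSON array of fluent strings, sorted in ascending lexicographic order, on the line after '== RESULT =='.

Compute (G \ add) ∪ pre:
  G ∩ del = {}  (empty — regression defined)
  G \ add = {at(dock), open(d_dock_kitchen), open(d_store_lab)} \ {at(dock)} = {open(d_dock_kitchen), open(d_store_lab)}
  ∪ pre   = {open(d_dock_kitchen), open(d_store_lab)} ∪ {at(lab), open(d_lab_dock)}
          = {at(lab), open(d_dock_kitchen), open(d_lab_dock), open(d_store_lab)}

== RESULT ==
["at(lab)", "open(d_dock_kitchen)", "open(d_lab_dock)", "open(d_store_lab)"]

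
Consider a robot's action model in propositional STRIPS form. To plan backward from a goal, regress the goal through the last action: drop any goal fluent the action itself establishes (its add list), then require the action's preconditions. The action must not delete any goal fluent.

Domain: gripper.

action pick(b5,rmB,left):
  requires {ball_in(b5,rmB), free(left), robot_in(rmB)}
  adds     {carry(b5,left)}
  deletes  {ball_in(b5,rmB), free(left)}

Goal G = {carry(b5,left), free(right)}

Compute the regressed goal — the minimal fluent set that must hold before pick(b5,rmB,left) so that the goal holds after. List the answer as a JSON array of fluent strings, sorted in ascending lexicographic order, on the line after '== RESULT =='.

Compute (G \ add) ∪ pre:
  G ∩ del = {}  (empty — regression defined)
  G \ add = {carry(b5,left), free(right)} \ {carry(b5,left)} = {free(right)}
  ∪ pre   = {free(right)} ∪ {ball_in(b5,rmB), free(left), robot_in(rmB)}
          = {ball_in(b5,rmB), free(left), free(right), robot_in(rmB)}

== RESULT ==
["ball_in(b5,rmB)", "free(left)", "free(right)", "robot_in(rmB)"]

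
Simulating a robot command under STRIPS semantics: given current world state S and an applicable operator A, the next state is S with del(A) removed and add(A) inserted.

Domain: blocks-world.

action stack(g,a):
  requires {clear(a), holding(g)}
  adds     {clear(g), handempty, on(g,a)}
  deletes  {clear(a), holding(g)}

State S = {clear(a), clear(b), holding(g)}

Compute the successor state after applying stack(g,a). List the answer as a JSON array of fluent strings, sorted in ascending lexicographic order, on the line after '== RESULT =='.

Progress:
  pre ⊆ S: {clear(a), holding(g)} ⊆ S  — applicable
  S \ del = {clear(b)}
  ∪ add   = {clear(b), clear(g), handempty, on(g,a)}

== RESULT ==
["clear(b)", "clear(g)", "handempty", "on(g,a)"]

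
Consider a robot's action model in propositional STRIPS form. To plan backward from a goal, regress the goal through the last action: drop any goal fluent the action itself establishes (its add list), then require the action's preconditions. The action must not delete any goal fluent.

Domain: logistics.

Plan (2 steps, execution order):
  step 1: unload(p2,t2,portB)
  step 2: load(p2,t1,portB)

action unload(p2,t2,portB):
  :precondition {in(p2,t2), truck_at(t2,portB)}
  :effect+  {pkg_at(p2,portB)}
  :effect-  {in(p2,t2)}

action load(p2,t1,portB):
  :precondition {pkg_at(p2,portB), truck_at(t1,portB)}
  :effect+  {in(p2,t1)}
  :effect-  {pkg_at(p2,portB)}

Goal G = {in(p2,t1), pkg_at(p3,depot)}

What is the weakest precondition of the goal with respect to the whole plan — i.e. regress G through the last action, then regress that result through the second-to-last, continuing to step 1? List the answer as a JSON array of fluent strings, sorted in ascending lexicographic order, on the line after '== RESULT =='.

Regress step by step:
  through step 2 (load(p2,t1,portB)): drop {in(p2,t1)}, keep {pkg_at(p3,depot)}, require {pkg_at(p2,portB), truck_at(t1,portB)}
    → {pkg_at(p2,portB), pkg_at(p3,depot), truck_at(t1,portB)}
  through step 1 (unload(p2,t2,portB)): drop {pkg_at(p2,portB)}, keep {pkg_at(p3,depot), truck_at(t1,portB)}, require {in(p2,t2), truck_at(t2,portB)}
    → {in(p2,t2), pkg_at(p3,depot), truck_at(t1,portB), truck_at(t2,portB)}

== RESULT ==
["in(p2,t2)", "pkg_at(p3,depot)", "truck_at(t1,portB)", "truck_at(t2,portB)"]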